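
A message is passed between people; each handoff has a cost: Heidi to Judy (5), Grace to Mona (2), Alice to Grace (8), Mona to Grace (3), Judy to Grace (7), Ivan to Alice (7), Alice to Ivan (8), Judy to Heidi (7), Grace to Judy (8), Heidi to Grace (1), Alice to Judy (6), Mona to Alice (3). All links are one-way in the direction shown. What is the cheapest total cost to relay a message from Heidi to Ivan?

14

Routes from Heidi to Ivan:
Heidi - Judy - Grace - Mona - Alice - Ivan: 5 + 7 + 2 + 3 + 8 = 25
Heidi - Grace - Mona - Alice - Ivan: 1 + 2 + 3 + 8 = 14
Shortest: 14.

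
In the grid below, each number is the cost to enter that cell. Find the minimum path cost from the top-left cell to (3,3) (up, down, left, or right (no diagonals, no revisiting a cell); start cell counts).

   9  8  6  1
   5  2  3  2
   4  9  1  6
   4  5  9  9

35

Take (0,0) (1,0) (1,1) (1,2) (2,2) (2,3) (3,3) for a total of 9 + 5 + 2 + 3 + 1 + 6 + 9 = 35.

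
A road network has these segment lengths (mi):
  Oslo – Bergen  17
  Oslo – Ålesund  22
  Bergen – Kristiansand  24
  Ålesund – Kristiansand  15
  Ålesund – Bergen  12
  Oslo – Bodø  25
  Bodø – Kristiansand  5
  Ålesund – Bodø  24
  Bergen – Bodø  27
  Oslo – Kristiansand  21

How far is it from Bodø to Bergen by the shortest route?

27

Comparing a few candidate routes:
Bodø - Ålesund - Bergen: 24 + 12 = 36
Bodø - Bergen: 27
Bodø - Oslo - Bergen: 25 + 17 = 42
Bodø - Kristiansand - Bergen: 5 + 24 = 29
Bodø - Kristiansand - Ålesund - Bergen: 5 + 15 + 12 = 32
Shortest: 27 mi.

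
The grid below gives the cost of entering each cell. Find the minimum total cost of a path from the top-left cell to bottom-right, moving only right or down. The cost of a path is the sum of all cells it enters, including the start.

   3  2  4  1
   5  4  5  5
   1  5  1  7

One optimal route is r0c0 r0c1 r0c2 r0c3 r1c3 r2c3.
Its cost is 3 + 2 + 4 + 1 + 5 + 7 = 22.

22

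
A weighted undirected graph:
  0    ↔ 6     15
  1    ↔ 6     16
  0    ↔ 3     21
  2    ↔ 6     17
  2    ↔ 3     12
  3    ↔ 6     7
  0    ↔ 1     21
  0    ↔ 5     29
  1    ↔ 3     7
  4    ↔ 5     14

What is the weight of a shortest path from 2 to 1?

Comparing a few candidate routes:
2 → 6 → 1: 17 + 16 = 33
2 → 6 → 3 → 1: 17 + 7 + 7 = 31
2 → 3 → 6 → 1: 12 + 7 + 16 = 35
2 → 3 → 1: 12 + 7 = 19
The minimum is 19.

19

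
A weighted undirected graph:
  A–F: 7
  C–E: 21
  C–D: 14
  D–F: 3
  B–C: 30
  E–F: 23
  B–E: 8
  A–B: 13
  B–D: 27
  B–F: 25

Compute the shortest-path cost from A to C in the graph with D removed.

42

A few of the A→C routes:
A→F→B→C: 7 + 25 + 30 = 62
A→F→E→C: 7 + 23 + 21 = 51
A→F→E→B→C: 7 + 23 + 8 + 30 = 68
A→B→C: 13 + 30 = 43
A→F→B→E→C: 7 + 25 + 8 + 21 = 61
A→B→E→C: 13 + 8 + 21 = 42
Shortest: 42.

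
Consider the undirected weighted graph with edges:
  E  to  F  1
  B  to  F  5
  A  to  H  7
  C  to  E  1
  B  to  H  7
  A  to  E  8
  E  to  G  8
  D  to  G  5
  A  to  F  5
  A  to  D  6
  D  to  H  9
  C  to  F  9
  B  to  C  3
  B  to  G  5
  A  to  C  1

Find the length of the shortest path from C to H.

8

Some routes from C to H:
C → E → F → B → H: 1 + 1 + 5 + 7 = 14
C → E → F → A → H: 1 + 1 + 5 + 7 = 14
C → A → H: 1 + 7 = 8
C → B → H: 3 + 7 = 10
The minimum is 8.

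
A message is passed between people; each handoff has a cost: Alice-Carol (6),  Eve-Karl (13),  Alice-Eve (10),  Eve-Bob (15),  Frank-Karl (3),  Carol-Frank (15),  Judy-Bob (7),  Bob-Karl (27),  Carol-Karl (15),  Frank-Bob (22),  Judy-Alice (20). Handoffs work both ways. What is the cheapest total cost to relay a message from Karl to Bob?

Checking several routes:
Karl - Frank - Bob: 3 + 22 = 25
Karl - Eve - Bob: 13 + 15 = 28
Karl - Bob: 27
Shortest: 25.

25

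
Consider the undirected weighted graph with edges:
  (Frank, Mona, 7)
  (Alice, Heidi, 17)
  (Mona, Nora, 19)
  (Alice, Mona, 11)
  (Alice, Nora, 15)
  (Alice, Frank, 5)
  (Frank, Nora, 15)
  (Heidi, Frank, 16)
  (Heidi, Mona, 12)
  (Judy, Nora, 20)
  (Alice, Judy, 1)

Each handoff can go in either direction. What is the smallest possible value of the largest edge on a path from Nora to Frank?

Some routes from Nora to Frank:
Nora→Alice→Frank: max(15, 5) = 15
Nora→Alice→Mona→Frank: max(15, 11, 7) = 15
Nora→Alice→Mona→Heidi→Frank: max(15, 11, 12, 16) = 16
Nora→Frank: max(15) = 15
Best route has worst link 15.

15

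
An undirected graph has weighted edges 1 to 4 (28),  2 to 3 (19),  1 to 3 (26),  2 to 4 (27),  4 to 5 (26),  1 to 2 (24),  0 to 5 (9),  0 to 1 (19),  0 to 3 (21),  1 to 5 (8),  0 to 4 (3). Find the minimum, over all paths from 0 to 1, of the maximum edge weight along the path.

9

A few of the 0→1 routes:
0 → 5 → 1: max(9, 8) = 9
0 → 3 → 2 → 1: max(21, 19, 24) = 24
0 → 1: max(19) = 19
Smallest bottleneck: 9.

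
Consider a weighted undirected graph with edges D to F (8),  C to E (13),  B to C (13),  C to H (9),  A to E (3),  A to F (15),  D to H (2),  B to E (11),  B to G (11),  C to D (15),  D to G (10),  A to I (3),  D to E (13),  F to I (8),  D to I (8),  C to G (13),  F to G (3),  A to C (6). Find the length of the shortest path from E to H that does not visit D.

18

Some routes from E to H avoiding D:
E-B-C-H: 11 + 13 + 9 = 33
E-C-H: 13 + 9 = 22
E-A-I-F-G-C-H: 3 + 3 + 8 + 3 + 13 + 9 = 39
E-A-C-H: 3 + 6 + 9 = 18
The minimum is 18.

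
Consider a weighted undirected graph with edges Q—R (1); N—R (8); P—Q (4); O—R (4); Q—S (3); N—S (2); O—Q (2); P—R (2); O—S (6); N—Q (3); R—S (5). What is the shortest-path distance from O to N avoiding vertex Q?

8

Some routes from O to N avoiding Q:
O-R-S-N: 4 + 5 + 2 = 11
O-R-N: 4 + 8 = 12
O-S-N: 6 + 2 = 8
The minimum is 8.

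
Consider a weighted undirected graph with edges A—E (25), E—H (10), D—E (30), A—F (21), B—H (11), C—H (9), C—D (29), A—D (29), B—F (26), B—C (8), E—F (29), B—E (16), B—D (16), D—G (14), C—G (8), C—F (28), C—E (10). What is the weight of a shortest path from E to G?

Some routes from E to G:
E -> C -> G: 10 + 8 = 18
E -> H -> C -> G: 10 + 9 + 8 = 27
E -> B -> C -> G: 16 + 8 + 8 = 32
The minimum is 18.

18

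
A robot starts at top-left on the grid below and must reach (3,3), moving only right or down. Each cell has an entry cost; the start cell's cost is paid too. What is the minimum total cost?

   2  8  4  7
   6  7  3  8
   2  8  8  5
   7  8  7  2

Best path: r0c0 r0c1 r0c2 r1c2 r1c3 r2c3 r3c3
Cost: 2 + 8 + 4 + 3 + 8 + 5 + 2 = 32
For comparison, the top-then-right route costs 36.

32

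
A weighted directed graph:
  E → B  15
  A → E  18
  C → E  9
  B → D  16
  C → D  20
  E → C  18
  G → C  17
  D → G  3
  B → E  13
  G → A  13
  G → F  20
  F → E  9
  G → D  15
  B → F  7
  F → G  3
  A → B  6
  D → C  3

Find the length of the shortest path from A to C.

25

Some routes from A to C:
A→B→F→G→D→C: 6 + 7 + 3 + 15 + 3 = 34
A→B→E→C: 6 + 13 + 18 = 37
A→B→D→C: 6 + 16 + 3 = 25
A→B→F→G→C: 6 + 7 + 3 + 17 = 33
A→B→F→E→C: 6 + 7 + 9 + 18 = 40
A→E→C: 18 + 18 = 36
The minimum is 25.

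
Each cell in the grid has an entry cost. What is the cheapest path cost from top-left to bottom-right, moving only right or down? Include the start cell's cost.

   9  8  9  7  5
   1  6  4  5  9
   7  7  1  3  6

Best path: r0c0 r1c0 r1c1 r1c2 r2c2 r2c3 r2c4
Cost: 9 + 1 + 6 + 4 + 1 + 3 + 6 = 30

30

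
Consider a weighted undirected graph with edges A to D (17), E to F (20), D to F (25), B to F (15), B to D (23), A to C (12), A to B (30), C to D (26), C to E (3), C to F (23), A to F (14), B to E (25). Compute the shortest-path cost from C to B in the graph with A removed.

Comparing a few candidate routes:
C -> E -> F -> B: 3 + 20 + 15 = 38
C -> F -> B: 23 + 15 = 38
C -> E -> B: 3 + 25 = 28
Best route has total 28.

28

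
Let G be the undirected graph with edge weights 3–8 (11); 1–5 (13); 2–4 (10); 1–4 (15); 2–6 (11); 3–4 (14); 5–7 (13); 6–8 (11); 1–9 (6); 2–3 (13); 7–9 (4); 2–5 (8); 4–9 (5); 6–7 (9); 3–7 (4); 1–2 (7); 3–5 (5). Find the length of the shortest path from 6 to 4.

18

A few of the 6→4 routes:
6 - 7 - 9 - 4: 9 + 4 + 5 = 18
6 - 2 - 4: 11 + 10 = 21
6 - 7 - 3 - 4: 9 + 4 + 14 = 27
Shortest: 18.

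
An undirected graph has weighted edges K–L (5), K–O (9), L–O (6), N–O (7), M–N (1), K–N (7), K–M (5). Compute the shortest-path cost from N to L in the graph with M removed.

Routes from N to L avoiding M:
N - O - K - L: 7 + 9 + 5 = 21
N - K - L: 7 + 5 = 12
N - O - L: 7 + 6 = 13
N - K - O - L: 7 + 9 + 6 = 22
Best route has total 12.

12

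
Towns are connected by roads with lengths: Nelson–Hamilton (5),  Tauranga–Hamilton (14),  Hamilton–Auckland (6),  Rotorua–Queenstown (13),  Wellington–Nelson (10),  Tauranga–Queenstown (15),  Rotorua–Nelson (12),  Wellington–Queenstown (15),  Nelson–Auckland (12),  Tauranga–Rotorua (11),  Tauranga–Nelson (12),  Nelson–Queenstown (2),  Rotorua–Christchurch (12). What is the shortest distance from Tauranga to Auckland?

20

A few of the Tauranga→Auckland routes:
Tauranga - Nelson - Hamilton - Auckland: 12 + 5 + 6 = 23
Tauranga - Queenstown - Nelson - Hamilton - Auckland: 15 + 2 + 5 + 6 = 28
Tauranga - Nelson - Auckland: 12 + 12 = 24
Tauranga - Hamilton - Auckland: 14 + 6 = 20
Best route has total 20.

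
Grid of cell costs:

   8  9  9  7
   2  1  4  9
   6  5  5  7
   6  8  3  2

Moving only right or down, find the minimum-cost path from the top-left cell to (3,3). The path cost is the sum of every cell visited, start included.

25

Path (0,0) -> (1,0) -> (1,1) -> (1,2) -> (2,2) -> (3,2) -> (3,3): 8 + 2 + 1 + 4 + 5 + 3 + 2 = 25.
(Top row then right column would cost 51.)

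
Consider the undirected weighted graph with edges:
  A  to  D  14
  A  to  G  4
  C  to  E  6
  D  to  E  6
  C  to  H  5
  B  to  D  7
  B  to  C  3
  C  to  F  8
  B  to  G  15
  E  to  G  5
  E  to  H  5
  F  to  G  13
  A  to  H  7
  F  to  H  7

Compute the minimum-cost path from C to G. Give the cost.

11

Checking several routes:
C → H → E → G: 5 + 5 + 5 = 15
C → B → G: 3 + 15 = 18
C → H → A → G: 5 + 7 + 4 = 16
C → F → G: 8 + 13 = 21
C → B → D → E → G: 3 + 7 + 6 + 5 = 21
C → E → G: 6 + 5 = 11
Shortest: 11.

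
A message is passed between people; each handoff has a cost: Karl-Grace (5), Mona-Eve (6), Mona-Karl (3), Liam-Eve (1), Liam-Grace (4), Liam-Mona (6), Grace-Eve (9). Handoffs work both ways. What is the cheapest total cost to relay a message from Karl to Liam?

Checking several routes:
Karl-Grace-Liam: 5 + 4 = 9
Karl-Grace-Eve-Liam: 5 + 9 + 1 = 15
Karl-Mona-Eve-Liam: 3 + 6 + 1 = 10
Karl-Mona-Liam: 3 + 6 = 9
The minimum is 9.

9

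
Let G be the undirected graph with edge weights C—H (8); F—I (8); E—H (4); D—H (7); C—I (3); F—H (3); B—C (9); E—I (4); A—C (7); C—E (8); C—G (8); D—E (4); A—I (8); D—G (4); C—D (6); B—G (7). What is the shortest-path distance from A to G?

15

Checking several routes:
A→C→G: 7 + 8 = 15
A→C→D→G: 7 + 6 + 4 = 17
A→I→C→G: 8 + 3 + 8 = 19
Shortest: 15.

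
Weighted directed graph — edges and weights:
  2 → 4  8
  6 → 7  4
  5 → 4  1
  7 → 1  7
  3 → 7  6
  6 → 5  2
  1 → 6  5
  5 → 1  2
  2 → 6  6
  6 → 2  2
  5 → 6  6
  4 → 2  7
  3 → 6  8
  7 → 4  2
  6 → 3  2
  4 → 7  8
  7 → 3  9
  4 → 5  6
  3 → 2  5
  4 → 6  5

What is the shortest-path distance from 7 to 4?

A few of the 7→4 routes:
7→3→6→5→4: 9 + 8 + 2 + 1 = 20
7→4: 2
7→1→6→5→4: 7 + 5 + 2 + 1 = 15
The minimum is 2.

2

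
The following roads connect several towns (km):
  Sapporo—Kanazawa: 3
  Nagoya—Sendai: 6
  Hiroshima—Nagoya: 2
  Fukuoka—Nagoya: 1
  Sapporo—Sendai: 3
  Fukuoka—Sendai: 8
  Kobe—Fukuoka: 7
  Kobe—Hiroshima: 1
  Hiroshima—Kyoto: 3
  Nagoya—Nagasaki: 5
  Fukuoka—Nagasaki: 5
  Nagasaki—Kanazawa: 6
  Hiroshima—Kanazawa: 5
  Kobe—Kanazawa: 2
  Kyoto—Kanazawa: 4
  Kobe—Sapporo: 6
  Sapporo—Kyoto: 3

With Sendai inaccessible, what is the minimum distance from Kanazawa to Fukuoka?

Checking several routes:
Kanazawa - Nagasaki - Fukuoka: 6 + 5 = 11
Kanazawa - Kobe - Hiroshima - Nagoya - Fukuoka: 2 + 1 + 2 + 1 = 6
Kanazawa - Hiroshima - Nagoya - Fukuoka: 5 + 2 + 1 = 8
Kanazawa - Kobe - Fukuoka: 2 + 7 = 9
Kanazawa - Sapporo - Kyoto - Hiroshima - Nagoya - Fukuoka: 3 + 3 + 3 + 2 + 1 = 12
Kanazawa - Kyoto - Hiroshima - Nagoya - Fukuoka: 4 + 3 + 2 + 1 = 10
The minimum is 6 km.

6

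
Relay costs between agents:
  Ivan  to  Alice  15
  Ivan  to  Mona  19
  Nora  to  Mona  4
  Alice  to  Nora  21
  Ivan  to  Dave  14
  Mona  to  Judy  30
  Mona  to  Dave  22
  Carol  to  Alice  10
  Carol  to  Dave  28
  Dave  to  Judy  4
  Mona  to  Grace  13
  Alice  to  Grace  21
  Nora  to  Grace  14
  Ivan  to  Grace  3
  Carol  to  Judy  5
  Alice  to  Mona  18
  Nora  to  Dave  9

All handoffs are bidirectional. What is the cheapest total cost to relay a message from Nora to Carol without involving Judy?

Comparing a few candidate routes:
Nora→Grace→Ivan→Alice→Carol: 14 + 3 + 15 + 10 = 42
Nora→Dave→Carol: 9 + 28 = 37
Nora→Mona→Alice→Carol: 4 + 18 + 10 = 32
Nora→Mona→Grace→Ivan→Alice→Carol: 4 + 13 + 3 + 15 + 10 = 45
Nora→Grace→Alice→Carol: 14 + 21 + 10 = 45
Nora→Alice→Carol: 21 + 10 = 31
The minimum is 31.

31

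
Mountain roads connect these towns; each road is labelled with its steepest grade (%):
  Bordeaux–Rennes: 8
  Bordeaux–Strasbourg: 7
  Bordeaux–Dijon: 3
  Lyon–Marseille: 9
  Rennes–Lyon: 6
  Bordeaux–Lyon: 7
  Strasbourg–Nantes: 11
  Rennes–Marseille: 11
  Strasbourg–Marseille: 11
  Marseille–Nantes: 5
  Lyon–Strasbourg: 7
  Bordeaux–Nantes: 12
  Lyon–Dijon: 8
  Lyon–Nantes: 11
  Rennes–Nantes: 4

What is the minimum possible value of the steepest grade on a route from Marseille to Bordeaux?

7

Some routes from Marseille to Bordeaux:
Marseille → Nantes → Rennes → Bordeaux: max(5, 4, 8) = 8
Marseille → Nantes → Rennes → Lyon → Dijon → Bordeaux: max(5, 4, 6, 8, 3) = 8
Marseille → Nantes → Rennes → Lyon → Bordeaux: max(5, 4, 6, 7) = 7
Marseille → Lyon → Bordeaux: max(9, 7) = 9
Marseille → Lyon → Rennes → Bordeaux: max(9, 6, 8) = 9
Marseille → Nantes → Rennes → Lyon → Strasbourg → Bordeaux: max(5, 4, 6, 7, 7) = 7
Best route has worst link 7%.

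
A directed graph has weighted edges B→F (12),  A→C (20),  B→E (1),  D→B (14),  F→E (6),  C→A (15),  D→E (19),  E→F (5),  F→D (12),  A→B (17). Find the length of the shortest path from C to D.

Routes from C to D:
C-A-B-F-D: 15 + 17 + 12 + 12 = 56
C-A-B-E-F-D: 15 + 17 + 1 + 5 + 12 = 50
The minimum is 50.

50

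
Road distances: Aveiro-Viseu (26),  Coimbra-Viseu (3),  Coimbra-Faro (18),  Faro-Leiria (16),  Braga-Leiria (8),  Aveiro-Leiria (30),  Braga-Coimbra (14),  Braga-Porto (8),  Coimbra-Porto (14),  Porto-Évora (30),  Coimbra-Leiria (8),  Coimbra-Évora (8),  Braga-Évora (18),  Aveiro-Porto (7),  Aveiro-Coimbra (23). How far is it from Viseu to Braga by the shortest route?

17

Checking several routes:
Viseu -> Coimbra -> Braga: 3 + 14 = 17
Viseu -> Coimbra -> Leiria -> Braga: 3 + 8 + 8 = 19
Viseu -> Coimbra -> Évora -> Braga: 3 + 8 + 18 = 29
Viseu -> Coimbra -> Porto -> Braga: 3 + 14 + 8 = 25
Shortest: 17.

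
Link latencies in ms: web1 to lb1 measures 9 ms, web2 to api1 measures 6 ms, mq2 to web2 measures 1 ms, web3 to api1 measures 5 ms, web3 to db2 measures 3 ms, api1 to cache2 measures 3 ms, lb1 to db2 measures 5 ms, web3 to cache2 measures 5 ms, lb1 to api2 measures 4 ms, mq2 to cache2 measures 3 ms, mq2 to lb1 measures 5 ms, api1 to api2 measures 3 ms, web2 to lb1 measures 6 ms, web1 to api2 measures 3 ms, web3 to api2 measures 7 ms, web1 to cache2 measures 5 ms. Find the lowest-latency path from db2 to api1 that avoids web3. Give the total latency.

12

A few of the db2→api1 routes:
db2-lb1-web2-api1: 5 + 6 + 6 = 17
db2-lb1-mq2-web2-api1: 5 + 5 + 1 + 6 = 17
db2-lb1-mq2-cache2-api1: 5 + 5 + 3 + 3 = 16
db2-lb1-api2-api1: 5 + 4 + 3 = 12
Shortest: 12 ms.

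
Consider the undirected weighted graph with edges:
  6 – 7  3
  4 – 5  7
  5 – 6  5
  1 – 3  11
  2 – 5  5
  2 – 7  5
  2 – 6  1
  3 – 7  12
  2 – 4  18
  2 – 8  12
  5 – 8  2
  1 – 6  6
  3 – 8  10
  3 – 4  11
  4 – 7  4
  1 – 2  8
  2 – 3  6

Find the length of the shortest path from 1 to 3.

11

Some routes from 1 to 3:
1→6→2→3: 6 + 1 + 6 = 13
1→3: 11
1→2→3: 8 + 6 = 14
Best route has total 11.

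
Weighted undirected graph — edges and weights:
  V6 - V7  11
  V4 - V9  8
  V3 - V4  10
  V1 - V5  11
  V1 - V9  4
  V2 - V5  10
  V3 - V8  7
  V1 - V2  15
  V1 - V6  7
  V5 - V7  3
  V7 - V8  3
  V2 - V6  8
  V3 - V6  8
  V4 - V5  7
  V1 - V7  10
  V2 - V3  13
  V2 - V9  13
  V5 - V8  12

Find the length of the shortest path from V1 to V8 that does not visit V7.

Comparing a few candidate routes:
V1 -> V2 -> V3 -> V8: 15 + 13 + 7 = 35
V1 -> V9 -> V4 -> V5 -> V8: 4 + 8 + 7 + 12 = 31
V1 -> V9 -> V4 -> V3 -> V8: 4 + 8 + 10 + 7 = 29
V1 -> V6 -> V3 -> V8: 7 + 8 + 7 = 22
V1 -> V5 -> V8: 11 + 12 = 23
V1 -> V6 -> V2 -> V3 -> V8: 7 + 8 + 13 + 7 = 35
The minimum is 22.

22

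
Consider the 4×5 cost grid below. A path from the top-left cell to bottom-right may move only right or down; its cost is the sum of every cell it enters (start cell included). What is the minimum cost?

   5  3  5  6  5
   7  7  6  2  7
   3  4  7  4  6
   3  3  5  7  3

One optimal route is [0,0] [0,1] [0,2] [0,3] [1,3] [2,3] [2,4] [3,4].
Its cost is 5 + 3 + 5 + 6 + 2 + 4 + 6 + 3 = 34.

34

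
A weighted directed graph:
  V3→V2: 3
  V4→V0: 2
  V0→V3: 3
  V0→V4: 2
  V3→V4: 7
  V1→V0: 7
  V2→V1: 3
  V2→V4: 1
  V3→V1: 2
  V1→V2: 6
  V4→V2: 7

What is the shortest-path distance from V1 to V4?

Candidate routes:
V1-V0-V4: 7 + 2 = 9
V1-V0-V3-V2-V4: 7 + 3 + 3 + 1 = 14
V1-V2-V4: 6 + 1 = 7
V1-V0-V3-V4: 7 + 3 + 7 = 17
Best route has total 7.

7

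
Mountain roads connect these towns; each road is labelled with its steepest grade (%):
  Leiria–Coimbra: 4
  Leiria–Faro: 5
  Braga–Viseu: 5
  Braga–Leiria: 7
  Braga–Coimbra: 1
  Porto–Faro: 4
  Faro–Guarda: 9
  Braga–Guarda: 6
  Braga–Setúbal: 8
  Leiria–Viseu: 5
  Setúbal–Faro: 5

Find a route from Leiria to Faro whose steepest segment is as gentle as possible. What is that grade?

5

Some routes from Leiria to Faro:
Leiria -> Faro: max(5) = 5
Leiria -> Viseu -> Braga -> Setúbal -> Faro: max(5, 5, 8, 5) = 8
Leiria -> Coimbra -> Braga -> Setúbal -> Faro: max(4, 1, 8, 5) = 8
Leiria -> Braga -> Setúbal -> Faro: max(7, 8, 5) = 8
The minimum achievable maximum is 5%.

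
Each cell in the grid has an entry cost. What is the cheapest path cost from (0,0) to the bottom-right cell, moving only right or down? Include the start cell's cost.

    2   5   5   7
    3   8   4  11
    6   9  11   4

One optimal route is r0c0 -> r0c1 -> r0c2 -> r1c2 -> r1c3 -> r2c3.
Its cost is 2 + 5 + 5 + 4 + 11 + 4 = 31.

31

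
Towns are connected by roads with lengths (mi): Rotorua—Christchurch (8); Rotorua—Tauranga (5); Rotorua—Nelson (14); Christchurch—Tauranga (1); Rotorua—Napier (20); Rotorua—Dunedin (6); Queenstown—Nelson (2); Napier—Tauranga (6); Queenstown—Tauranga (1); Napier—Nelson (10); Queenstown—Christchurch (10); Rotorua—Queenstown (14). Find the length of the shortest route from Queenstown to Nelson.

A few of the Queenstown→Nelson routes:
Queenstown - Tauranga - Christchurch - Rotorua - Nelson: 1 + 1 + 8 + 14 = 24
Queenstown - Tauranga - Rotorua - Nelson: 1 + 5 + 14 = 20
Queenstown - Tauranga - Napier - Nelson: 1 + 6 + 10 = 17
Queenstown - Nelson: 2
Best route has total 2 mi.

2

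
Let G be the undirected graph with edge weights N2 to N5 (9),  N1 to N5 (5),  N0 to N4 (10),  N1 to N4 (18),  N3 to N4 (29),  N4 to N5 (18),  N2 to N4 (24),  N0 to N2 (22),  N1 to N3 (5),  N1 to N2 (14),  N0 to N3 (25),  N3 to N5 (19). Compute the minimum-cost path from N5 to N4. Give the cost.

Checking several routes:
N5 - N4: 18
N5 - N2 - N0 - N4: 9 + 22 + 10 = 41
N5 - N1 - N3 - N4: 5 + 5 + 29 = 39
N5 - N2 - N4: 9 + 24 = 33
N5 - N1 - N4: 5 + 18 = 23
Shortest: 18.

18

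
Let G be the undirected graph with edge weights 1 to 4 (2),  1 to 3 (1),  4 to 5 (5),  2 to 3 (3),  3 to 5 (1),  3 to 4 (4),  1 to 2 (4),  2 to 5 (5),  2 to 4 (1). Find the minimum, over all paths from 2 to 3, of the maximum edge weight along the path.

A few of the 2→3 routes:
2 → 3: max(3) = 3
2 → 1 → 4 → 5 → 3: max(4, 2, 5, 1) = 5
2 → 1 → 3: max(4, 1) = 4
2 → 4 → 3: max(1, 4) = 4
2 → 1 → 4 → 3: max(4, 2, 4) = 4
2 → 4 → 1 → 3: max(1, 2, 1) = 2
Smallest bottleneck: 2.

2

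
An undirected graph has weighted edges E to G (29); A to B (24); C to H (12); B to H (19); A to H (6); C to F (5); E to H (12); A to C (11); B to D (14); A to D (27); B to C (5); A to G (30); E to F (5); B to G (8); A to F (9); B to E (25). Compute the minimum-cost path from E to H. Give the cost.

Some routes from E to H:
E - F - C - B - H: 5 + 5 + 5 + 19 = 34
E - F - C - H: 5 + 5 + 12 = 22
E - F - C - A - H: 5 + 5 + 11 + 6 = 27
E - F - A - H: 5 + 9 + 6 = 20
E - H: 12
Shortest: 12.

12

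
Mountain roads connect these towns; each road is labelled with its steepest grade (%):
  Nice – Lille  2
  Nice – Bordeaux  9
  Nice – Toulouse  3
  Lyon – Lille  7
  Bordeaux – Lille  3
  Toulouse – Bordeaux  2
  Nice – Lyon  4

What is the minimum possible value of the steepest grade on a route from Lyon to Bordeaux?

Checking several routes:
Lyon-Lille-Bordeaux: max(7, 3) = 7
Lyon-Lille-Nice-Toulouse-Bordeaux: max(7, 2, 3, 2) = 7
Lyon-Lille-Nice-Bordeaux: max(7, 2, 9) = 9
Lyon-Nice-Lille-Bordeaux: max(4, 2, 3) = 4
Lyon-Nice-Toulouse-Bordeaux: max(4, 3, 2) = 4
The minimum achievable maximum is 4%.

4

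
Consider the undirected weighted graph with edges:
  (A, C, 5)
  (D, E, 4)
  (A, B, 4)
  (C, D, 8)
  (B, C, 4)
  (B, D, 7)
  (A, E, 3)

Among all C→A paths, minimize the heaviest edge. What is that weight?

Some routes from C to A:
C - B - D - E - A: max(4, 7, 4, 3) = 7
C - B - A: max(4, 4) = 4
C - A: max(5) = 5
Smallest bottleneck: 4.

4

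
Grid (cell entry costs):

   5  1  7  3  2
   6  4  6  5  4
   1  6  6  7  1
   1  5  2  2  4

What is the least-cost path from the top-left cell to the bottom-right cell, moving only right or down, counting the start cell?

26

One optimal route is [0,0]→[1,0]→[2,0]→[3,0]→[3,1]→[3,2]→[3,3]→[3,4].
Its cost is 5 + 6 + 1 + 1 + 5 + 2 + 2 + 4 = 26.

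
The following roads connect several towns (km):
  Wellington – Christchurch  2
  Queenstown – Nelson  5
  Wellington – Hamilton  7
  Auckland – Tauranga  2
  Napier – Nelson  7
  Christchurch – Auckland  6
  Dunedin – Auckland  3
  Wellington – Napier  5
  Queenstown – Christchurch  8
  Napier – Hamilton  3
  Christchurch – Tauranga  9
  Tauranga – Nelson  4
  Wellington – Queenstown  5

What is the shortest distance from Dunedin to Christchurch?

9

Some routes from Dunedin to Christchurch:
Dunedin-Auckland-Tauranga-Nelson-Queenstown-Christchurch: 3 + 2 + 4 + 5 + 8 = 22
Dunedin-Auckland-Tauranga-Christchurch: 3 + 2 + 9 = 14
Dunedin-Auckland-Tauranga-Nelson-Queenstown-Wellington-Christchurch: 3 + 2 + 4 + 5 + 5 + 2 = 21
Dunedin-Auckland-Christchurch: 3 + 6 = 9
Shortest: 9 km.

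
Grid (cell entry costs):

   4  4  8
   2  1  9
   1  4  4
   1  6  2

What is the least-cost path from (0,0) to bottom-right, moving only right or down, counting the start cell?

16

Cheapest: (0,0) -> (1,0) -> (2,0) -> (3,0) -> (3,1) -> (3,2)
  4 + 2 + 1 + 1 + 6 + 2 = 16
For comparison, the top-then-right route costs 31.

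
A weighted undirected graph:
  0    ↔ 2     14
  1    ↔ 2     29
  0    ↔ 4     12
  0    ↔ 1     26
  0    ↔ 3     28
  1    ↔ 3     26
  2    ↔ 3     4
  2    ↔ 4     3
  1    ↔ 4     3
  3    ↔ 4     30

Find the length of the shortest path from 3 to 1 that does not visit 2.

Some routes from 3 to 1 avoiding 2:
3 -> 1: 26
3 -> 4 -> 1: 30 + 3 = 33
3 -> 0 -> 4 -> 1: 28 + 12 + 3 = 43
The minimum is 26.

26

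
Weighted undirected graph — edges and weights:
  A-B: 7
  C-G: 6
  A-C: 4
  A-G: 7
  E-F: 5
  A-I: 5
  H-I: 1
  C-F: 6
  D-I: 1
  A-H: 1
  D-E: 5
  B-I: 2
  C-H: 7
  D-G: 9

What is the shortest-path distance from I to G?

9

A few of the I→G routes:
I - A - C - G: 5 + 4 + 6 = 15
I - A - G: 5 + 7 = 12
I - H - A - C - G: 1 + 1 + 4 + 6 = 12
I - H - C - G: 1 + 7 + 6 = 14
I - H - A - G: 1 + 1 + 7 = 9
I - D - G: 1 + 9 = 10
Best route has total 9.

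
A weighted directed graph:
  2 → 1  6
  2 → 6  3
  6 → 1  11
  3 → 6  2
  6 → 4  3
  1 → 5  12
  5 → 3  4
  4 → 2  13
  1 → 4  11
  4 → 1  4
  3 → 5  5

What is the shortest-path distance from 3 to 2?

18

Paths from 3 to 2:
3→6→4→2: 2 + 3 + 13 = 18
3→6→1→4→2: 2 + 11 + 11 + 13 = 37
The minimum is 18.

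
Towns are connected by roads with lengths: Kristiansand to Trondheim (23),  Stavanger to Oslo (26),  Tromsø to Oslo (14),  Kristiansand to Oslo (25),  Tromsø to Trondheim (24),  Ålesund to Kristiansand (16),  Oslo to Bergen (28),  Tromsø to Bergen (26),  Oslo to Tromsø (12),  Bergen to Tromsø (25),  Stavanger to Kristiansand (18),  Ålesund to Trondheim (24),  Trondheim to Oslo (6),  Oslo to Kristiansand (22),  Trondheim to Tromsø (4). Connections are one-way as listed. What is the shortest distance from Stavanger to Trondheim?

A few of the Stavanger→Trondheim routes:
Stavanger -> Oslo -> Tromsø -> Trondheim: 26 + 12 + 24 = 62
Stavanger -> Oslo -> Kristiansand -> Trondheim: 26 + 22 + 23 = 71
Stavanger -> Kristiansand -> Trondheim: 18 + 23 = 41
Best route has total 41.

41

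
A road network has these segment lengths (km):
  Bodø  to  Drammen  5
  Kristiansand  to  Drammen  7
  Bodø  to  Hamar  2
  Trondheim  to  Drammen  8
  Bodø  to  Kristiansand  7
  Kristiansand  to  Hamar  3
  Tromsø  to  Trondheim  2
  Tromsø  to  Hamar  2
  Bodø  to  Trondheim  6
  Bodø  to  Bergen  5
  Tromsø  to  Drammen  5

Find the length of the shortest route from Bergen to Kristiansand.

10

Checking several routes:
Bergen-Bodø-Drammen-Kristiansand: 5 + 5 + 7 = 17
Bergen-Bodø-Drammen-Tromsø-Hamar-Kristiansand: 5 + 5 + 5 + 2 + 3 = 20
Bergen-Bodø-Trondheim-Tromsø-Hamar-Kristiansand: 5 + 6 + 2 + 2 + 3 = 18
Bergen-Bodø-Kristiansand: 5 + 7 = 12
Bergen-Bodø-Hamar-Kristiansand: 5 + 2 + 3 = 10
Best route has total 10 km.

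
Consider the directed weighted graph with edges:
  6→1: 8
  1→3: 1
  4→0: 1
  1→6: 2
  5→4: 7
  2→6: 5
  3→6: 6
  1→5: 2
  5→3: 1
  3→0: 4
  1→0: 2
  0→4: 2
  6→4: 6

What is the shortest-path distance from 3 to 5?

Paths from 3 to 5:
3 → 6 → 1 → 5: 6 + 8 + 2 = 16
Best route has total 16.

16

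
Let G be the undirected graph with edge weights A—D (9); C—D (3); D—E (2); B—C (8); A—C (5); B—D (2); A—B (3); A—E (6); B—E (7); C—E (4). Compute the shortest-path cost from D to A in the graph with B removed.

Paths from D to A avoiding B:
D→A: 9
D→C→E→A: 3 + 4 + 6 = 13
D→C→A: 3 + 5 = 8
D→E→C→A: 2 + 4 + 5 = 11
D→E→A: 2 + 6 = 8
Shortest: 8.

8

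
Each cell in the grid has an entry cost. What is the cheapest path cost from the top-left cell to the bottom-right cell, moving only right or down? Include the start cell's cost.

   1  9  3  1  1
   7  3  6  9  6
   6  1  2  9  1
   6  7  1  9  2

Path (0,0) -> (0,1) -> (0,2) -> (0,3) -> (0,4) -> (1,4) -> (2,4) -> (3,4): 1 + 9 + 3 + 1 + 1 + 6 + 1 + 2 = 24.

24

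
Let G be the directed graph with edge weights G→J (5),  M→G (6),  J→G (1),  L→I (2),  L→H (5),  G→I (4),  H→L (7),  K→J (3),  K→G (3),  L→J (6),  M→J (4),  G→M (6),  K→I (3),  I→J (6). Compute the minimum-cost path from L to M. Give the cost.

13

Routes from L to M:
L - J - G - M: 6 + 1 + 6 = 13
L - I - J - G - M: 2 + 6 + 1 + 6 = 15
Shortest: 13.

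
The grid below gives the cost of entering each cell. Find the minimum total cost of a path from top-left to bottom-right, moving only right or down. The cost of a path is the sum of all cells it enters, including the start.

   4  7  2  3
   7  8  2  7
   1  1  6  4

Take (0,0) (1,0) (2,0) (2,1) (2,2) (2,3) for a total of 4 + 7 + 1 + 1 + 6 + 4 = 23.

23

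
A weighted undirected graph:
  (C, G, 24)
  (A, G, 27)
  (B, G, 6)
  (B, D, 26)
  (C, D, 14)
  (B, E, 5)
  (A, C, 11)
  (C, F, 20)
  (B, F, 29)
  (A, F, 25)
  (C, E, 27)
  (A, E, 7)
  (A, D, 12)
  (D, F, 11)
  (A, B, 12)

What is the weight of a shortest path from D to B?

Comparing a few candidate routes:
D-B: 26
D-A-E-B: 12 + 7 + 5 = 24
D-A-B: 12 + 12 = 24
D-C-A-B: 14 + 11 + 12 = 37
D-C-A-E-B: 14 + 11 + 7 + 5 = 37
Best route has total 24.

24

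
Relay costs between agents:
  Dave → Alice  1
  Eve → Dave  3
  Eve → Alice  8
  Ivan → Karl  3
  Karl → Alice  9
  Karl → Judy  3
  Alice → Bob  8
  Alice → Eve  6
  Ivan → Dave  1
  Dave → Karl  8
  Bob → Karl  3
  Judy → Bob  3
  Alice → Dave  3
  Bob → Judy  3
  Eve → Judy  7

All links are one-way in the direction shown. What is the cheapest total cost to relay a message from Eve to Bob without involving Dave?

Candidate routes:
Eve -> Alice -> Bob: 8 + 8 = 16
Eve -> Judy -> Bob: 7 + 3 = 10
The minimum is 10.

10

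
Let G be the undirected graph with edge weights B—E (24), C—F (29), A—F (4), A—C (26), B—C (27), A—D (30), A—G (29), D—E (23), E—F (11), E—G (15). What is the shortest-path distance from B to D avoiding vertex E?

Routes from B to D avoiding E:
B → C → A → D: 27 + 26 + 30 = 83
B → C → F → A → D: 27 + 29 + 4 + 30 = 90
Shortest: 83.

83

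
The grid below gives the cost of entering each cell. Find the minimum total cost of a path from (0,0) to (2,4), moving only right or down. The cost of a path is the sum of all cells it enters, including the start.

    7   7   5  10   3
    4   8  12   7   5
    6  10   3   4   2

Path (0,0)→(1,0)→(2,0)→(2,1)→(2,2)→(2,3)→(2,4): 7 + 4 + 6 + 10 + 3 + 4 + 2 = 36.
(Top row then right column would cost 39.)

36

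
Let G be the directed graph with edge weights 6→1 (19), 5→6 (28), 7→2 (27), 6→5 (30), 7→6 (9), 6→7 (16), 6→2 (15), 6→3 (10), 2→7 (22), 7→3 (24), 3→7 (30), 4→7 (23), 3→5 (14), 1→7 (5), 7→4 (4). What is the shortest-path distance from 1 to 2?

29

Paths from 1 to 2:
1-7-2: 5 + 27 = 32
1-7-3-5-6-2: 5 + 24 + 14 + 28 + 15 = 86
1-7-6-2: 5 + 9 + 15 = 29
Shortest: 29.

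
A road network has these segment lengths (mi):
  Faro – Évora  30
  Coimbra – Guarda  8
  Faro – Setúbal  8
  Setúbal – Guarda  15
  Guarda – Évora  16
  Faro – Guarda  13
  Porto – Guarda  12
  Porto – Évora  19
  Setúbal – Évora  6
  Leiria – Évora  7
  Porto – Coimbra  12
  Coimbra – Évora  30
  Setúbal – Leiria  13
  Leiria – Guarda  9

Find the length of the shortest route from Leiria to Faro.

Some routes from Leiria to Faro:
Leiria -> Guarda -> Faro: 9 + 13 = 22
Leiria -> Évora -> Setúbal -> Faro: 7 + 6 + 8 = 21
Leiria -> Setúbal -> Faro: 13 + 8 = 21
Leiria -> Évora -> Faro: 7 + 30 = 37
Leiria -> Guarda -> Setúbal -> Faro: 9 + 15 + 8 = 32
Leiria -> Évora -> Guarda -> Faro: 7 + 16 + 13 = 36
The minimum is 21 mi.

21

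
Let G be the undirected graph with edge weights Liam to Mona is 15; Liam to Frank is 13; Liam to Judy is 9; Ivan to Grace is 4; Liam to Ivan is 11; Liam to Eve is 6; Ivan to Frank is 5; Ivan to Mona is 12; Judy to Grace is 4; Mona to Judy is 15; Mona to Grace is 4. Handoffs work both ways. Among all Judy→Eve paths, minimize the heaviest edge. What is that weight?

9

Comparing a few candidate routes:
Judy - Grace - Mona - Ivan - Liam - Eve: max(4, 4, 12, 11, 6) = 12
Judy - Grace - Ivan - Liam - Eve: max(4, 4, 11, 6) = 11
Judy - Grace - Mona - Ivan - Frank - Liam - Eve: max(4, 4, 12, 5, 13, 6) = 13
Judy - Grace - Ivan - Frank - Liam - Eve: max(4, 4, 5, 13, 6) = 13
Judy - Liam - Eve: max(9, 6) = 9
Best route has worst link 9.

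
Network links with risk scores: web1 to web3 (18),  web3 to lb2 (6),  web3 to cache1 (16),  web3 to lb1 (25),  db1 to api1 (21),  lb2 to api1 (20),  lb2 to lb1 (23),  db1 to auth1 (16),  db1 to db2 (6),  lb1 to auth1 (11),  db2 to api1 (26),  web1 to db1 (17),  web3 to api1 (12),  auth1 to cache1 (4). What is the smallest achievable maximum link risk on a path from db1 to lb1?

Some routes from db1 to lb1:
db1→auth1→lb1: max(16, 11) = 16
db1→api1→lb2→web3→cache1→auth1→lb1: max(21, 20, 6, 16, 4, 11) = 21
db1→api1→web3→cache1→auth1→lb1: max(21, 12, 16, 4, 11) = 21
db1→web1→web3→api1→lb2→lb1: max(17, 18, 12, 20, 23) = 23
db1→web1→web3→cache1→auth1→lb1: max(17, 18, 16, 4, 11) = 18
The minimum achievable maximum is 16.

16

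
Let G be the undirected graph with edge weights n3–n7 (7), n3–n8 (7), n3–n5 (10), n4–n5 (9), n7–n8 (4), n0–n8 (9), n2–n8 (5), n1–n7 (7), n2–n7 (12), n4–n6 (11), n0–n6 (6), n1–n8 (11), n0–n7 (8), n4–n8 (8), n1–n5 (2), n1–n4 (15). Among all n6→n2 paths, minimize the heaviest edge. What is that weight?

A few of the n6→n2 routes:
n6-n0-n7-n8-n2: max(6, 8, 4, 5) = 8
n6-n0-n7-n3-n8-n2: max(6, 8, 7, 7, 5) = 8
n6-n0-n7-n1-n5-n4-n8-n2: max(6, 8, 7, 2, 9, 8, 5) = 9
n6-n0-n8-n2: max(6, 9, 5) = 9
Best route has worst link 8.

8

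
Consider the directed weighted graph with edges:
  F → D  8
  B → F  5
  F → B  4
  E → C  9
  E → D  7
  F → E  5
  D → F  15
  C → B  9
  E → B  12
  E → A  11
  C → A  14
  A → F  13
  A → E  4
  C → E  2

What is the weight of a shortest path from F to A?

16

Candidate routes:
F → E → A: 5 + 11 = 16
F → E → C → A: 5 + 9 + 14 = 28
The minimum is 16.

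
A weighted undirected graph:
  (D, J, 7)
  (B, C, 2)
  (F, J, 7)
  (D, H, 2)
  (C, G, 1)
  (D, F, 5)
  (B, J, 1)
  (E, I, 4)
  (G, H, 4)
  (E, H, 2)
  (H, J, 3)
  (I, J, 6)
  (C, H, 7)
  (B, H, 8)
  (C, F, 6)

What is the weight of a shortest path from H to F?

7

A few of the H→F routes:
H -> J -> B -> C -> F: 3 + 1 + 2 + 6 = 12
H -> D -> F: 2 + 5 = 7
H -> G -> C -> F: 4 + 1 + 6 = 11
H -> J -> F: 3 + 7 = 10
Best route has total 7.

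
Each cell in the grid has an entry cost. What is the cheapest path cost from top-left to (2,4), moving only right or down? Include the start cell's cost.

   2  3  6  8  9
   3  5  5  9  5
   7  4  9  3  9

35

Path r0c0→r0c1→r1c1→r2c1→r2c2→r2c3→r2c4: 2 + 3 + 5 + 4 + 9 + 3 + 9 = 35.
For comparison, the top-then-right route costs 42.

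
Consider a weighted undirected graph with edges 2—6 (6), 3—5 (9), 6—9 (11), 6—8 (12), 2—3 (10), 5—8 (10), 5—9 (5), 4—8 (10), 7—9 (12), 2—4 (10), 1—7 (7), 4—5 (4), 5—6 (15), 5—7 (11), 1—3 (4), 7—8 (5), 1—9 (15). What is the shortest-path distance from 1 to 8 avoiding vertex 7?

23

Checking several routes:
1 - 3 - 2 - 6 - 8: 4 + 10 + 6 + 12 = 32
1 - 3 - 5 - 4 - 8: 4 + 9 + 4 + 10 = 27
1 - 9 - 5 - 8: 15 + 5 + 10 = 30
1 - 3 - 5 - 8: 4 + 9 + 10 = 23
1 - 9 - 5 - 4 - 8: 15 + 5 + 4 + 10 = 34
1 - 3 - 2 - 4 - 8: 4 + 10 + 10 + 10 = 34
The minimum is 23.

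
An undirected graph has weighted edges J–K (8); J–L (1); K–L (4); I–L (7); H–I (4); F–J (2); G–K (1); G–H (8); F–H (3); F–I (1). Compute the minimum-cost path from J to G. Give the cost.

Comparing a few candidate routes:
J - F - I - H - G: 2 + 1 + 4 + 8 = 15
J - F - I - L - K - G: 2 + 1 + 7 + 4 + 1 = 15
J - F - H - G: 2 + 3 + 8 = 13
J - K - G: 8 + 1 = 9
J - L - K - G: 1 + 4 + 1 = 6
The minimum is 6.

6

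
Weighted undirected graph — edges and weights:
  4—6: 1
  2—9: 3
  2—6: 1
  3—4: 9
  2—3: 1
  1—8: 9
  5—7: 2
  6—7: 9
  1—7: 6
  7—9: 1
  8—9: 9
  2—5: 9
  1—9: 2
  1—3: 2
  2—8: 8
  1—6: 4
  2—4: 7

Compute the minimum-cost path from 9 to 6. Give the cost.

4

Comparing a few candidate routes:
9 - 1 - 6: 2 + 4 = 6
9 - 2 - 6: 3 + 1 = 4
9 - 1 - 3 - 2 - 6: 2 + 2 + 1 + 1 = 6
The minimum is 4.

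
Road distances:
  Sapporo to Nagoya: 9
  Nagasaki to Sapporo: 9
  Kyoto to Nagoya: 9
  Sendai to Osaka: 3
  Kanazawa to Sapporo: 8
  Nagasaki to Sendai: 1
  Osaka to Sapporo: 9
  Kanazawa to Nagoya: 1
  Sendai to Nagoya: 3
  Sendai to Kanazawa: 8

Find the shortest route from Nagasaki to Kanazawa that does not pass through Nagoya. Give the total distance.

9

A few of the Nagasaki→Kanazawa routes:
Nagasaki→Sendai→Kanazawa: 1 + 8 = 9
Nagasaki→Sendai→Osaka→Sapporo→Kanazawa: 1 + 3 + 9 + 8 = 21
Nagasaki→Sapporo→Kanazawa: 9 + 8 = 17
Best route has total 9.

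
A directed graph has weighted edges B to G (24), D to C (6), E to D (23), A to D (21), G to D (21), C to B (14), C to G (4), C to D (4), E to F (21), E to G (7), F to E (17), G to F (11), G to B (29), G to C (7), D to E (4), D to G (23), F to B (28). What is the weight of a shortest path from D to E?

Some routes from D to E:
D → G → F → E: 23 + 11 + 17 = 51
D → E: 4
D → C → G → F → E: 6 + 4 + 11 + 17 = 38
Best route has total 4.

4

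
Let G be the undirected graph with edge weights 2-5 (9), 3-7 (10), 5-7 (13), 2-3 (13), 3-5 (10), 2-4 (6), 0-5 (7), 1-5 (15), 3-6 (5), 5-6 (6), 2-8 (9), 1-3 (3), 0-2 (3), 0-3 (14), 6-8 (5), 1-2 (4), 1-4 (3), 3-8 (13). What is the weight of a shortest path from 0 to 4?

9

Some routes from 0 to 4:
0→2→1→4: 3 + 4 + 3 = 10
0→5→2→4: 7 + 9 + 6 = 22
0→2→4: 3 + 6 = 9
0→2→3→1→4: 3 + 13 + 3 + 3 = 22
0→3→1→4: 14 + 3 + 3 = 20
Shortest: 9.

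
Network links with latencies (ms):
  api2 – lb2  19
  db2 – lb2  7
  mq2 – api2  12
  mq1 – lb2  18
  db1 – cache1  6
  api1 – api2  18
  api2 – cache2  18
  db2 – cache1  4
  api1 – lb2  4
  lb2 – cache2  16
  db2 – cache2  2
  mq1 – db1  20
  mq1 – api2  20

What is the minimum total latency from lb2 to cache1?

11

Comparing a few candidate routes:
lb2-cache2-db2-cache1: 16 + 2 + 4 = 22
lb2-db2-cache1: 7 + 4 = 11
lb2-api2-cache2-db2-cache1: 19 + 18 + 2 + 4 = 43
Shortest: 11 ms.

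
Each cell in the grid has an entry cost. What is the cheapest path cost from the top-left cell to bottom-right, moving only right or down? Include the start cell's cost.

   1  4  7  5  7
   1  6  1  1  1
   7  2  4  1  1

Best path: [0,0]→[1,0]→[1,1]→[1,2]→[1,3]→[1,4]→[2,4]
Cost: 1 + 1 + 6 + 1 + 1 + 1 + 1 = 12
For comparison, the top-then-right route costs 26.

12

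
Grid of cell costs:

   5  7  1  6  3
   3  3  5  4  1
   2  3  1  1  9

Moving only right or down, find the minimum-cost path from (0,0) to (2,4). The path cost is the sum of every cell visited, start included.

24

Cheapest: r0c0 -> r1c0 -> r2c0 -> r2c1 -> r2c2 -> r2c3 -> r2c4
  5 + 3 + 2 + 3 + 1 + 1 + 9 = 24
(Top row then right column would cost 32.)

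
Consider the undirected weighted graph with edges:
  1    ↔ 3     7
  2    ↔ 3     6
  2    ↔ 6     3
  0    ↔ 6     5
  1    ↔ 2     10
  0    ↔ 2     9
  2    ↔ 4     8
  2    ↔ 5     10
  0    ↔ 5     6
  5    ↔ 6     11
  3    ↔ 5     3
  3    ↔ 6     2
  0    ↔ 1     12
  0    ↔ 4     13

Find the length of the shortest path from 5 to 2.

8

Some routes from 5 to 2:
5 → 3 → 6 → 2: 3 + 2 + 3 = 8
5 → 3 → 2: 3 + 6 = 9
5 → 2: 10
Shortest: 8.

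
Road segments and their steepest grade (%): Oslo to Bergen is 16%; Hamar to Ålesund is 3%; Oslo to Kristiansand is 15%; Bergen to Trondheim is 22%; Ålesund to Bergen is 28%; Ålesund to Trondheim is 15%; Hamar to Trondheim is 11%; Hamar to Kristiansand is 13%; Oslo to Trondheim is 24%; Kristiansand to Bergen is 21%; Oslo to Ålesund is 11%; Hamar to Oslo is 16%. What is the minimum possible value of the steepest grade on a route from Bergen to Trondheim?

Checking several routes:
Bergen -> Oslo -> Ålesund -> Hamar -> Trondheim: max(16, 11, 3, 11) = 16
Bergen -> Oslo -> Hamar -> Trondheim: max(16, 16, 11) = 16
Bergen -> Oslo -> Hamar -> Ålesund -> Trondheim: max(16, 16, 3, 15) = 16
Bergen -> Oslo -> Kristiansand -> Hamar -> Ålesund -> Trondheim: max(16, 15, 13, 3, 15) = 16
Bergen -> Oslo -> Ålesund -> Trondheim: max(16, 11, 15) = 16
Bergen -> Oslo -> Kristiansand -> Hamar -> Trondheim: max(16, 15, 13, 11) = 16
Smallest bottleneck: 16%.

16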